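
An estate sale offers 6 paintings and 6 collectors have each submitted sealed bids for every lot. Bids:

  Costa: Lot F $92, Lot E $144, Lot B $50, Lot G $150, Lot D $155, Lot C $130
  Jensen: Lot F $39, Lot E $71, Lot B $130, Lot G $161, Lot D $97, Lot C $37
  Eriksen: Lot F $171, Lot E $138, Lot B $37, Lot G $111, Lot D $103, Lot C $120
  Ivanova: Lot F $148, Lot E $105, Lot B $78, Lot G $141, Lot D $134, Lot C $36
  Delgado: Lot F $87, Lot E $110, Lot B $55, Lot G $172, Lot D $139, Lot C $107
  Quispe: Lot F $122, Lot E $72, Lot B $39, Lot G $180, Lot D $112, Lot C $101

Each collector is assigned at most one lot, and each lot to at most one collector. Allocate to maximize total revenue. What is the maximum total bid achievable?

Optimal: Costa→Lot E ($144), Jensen→Lot B ($130), Eriksen→Lot F ($171), Ivanova→Lot D ($134), Delgado→Lot C ($107), Quispe→Lot G ($180) — total 144+130+171+134+107+180 = $866.
Row-greedy (each collector in turn takes its best remaining lot) gives $738, worse by 128.

Max total: $866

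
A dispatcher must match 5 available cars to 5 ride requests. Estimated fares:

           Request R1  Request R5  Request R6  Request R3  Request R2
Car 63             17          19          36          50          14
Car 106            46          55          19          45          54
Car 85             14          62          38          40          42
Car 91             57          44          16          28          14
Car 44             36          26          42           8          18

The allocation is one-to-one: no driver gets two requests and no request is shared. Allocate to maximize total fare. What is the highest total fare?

Treat this as an assignment problem: match each driver to one request.
Optimal: Car 63→Request R3 ($50), Car 106→Request R2 ($54), Car 85→Request R5 ($62), Car 91→Request R1 ($57), Car 44→Request R6 ($42) — total 50+54+62+57+42 = $265.
Row-greedy (each driver in turn takes its best remaining request) gives $246, worse by 19.
Every other assignment is strictly worse.

Max total: $265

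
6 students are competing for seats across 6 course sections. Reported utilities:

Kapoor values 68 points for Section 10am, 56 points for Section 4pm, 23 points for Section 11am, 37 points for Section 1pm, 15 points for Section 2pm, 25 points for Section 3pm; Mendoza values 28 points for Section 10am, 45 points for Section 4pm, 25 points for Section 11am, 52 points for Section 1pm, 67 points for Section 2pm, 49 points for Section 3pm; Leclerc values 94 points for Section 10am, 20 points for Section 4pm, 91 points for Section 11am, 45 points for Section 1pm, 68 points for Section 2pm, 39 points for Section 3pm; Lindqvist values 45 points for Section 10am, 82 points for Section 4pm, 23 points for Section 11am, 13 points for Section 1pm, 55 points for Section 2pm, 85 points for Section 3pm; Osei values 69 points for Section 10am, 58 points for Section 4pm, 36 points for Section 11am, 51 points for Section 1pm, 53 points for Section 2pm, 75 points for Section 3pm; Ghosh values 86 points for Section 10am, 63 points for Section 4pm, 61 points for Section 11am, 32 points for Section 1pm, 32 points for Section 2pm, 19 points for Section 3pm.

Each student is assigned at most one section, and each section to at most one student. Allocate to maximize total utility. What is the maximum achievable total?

Optimal: Kapoor→Section 1pm (37 points), Mendoza→Section 2pm (67 points), Leclerc→Section 11am (91 points), Lindqvist→Section 4pm (82 points), Osei→Section 3pm (75 points), Ghosh→Section 10am (86 points) — total 37+67+91+82+75+86 = 438 points.
Row-greedy (each student in turn takes its best remaining section) gives 401 points, worse by 37.
Next-best assignment: Kapoor→Section 4pm, Mendoza→Section 2pm, Leclerc→Section 11am, Lindqvist→Section 3pm, Osei→Section 1pm, Ghosh→Section 10am = 436 points.

Maximum total: 438 points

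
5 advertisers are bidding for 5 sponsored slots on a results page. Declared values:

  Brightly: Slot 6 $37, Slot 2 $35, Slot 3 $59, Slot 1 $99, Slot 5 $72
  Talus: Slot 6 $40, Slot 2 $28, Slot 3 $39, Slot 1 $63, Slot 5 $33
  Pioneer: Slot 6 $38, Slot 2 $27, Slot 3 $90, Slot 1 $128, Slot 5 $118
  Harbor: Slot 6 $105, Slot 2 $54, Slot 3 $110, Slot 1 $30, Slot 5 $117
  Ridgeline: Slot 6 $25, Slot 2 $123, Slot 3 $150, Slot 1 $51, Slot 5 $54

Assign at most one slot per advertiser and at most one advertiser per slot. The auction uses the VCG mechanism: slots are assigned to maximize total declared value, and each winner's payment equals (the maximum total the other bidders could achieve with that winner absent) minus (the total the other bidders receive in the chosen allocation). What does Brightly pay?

Brightly pays $35.

Efficient allocation: Brightly→Slot 1 ($99), Talus→Slot 2 ($28), Pioneer→Slot 5 ($118), Harbor→Slot 6 ($105), Ridgeline→Slot 3 ($150); total welfare W = $500.
Brightly receives Slot 1 at value $99, so the others get W − 99 = $401.
Without Brightly: best allocation of the remaining 4 bidders over all 5 slots is Talus→Slot 1 ($63), Pioneer→Slot 5 ($118), Harbor→Slot 6 ($105), Ridgeline→Slot 3 ($150), total $436.
VCG payment = (others' best without Brightly) − (others' welfare with Brightly) = 436 − 401 = $35.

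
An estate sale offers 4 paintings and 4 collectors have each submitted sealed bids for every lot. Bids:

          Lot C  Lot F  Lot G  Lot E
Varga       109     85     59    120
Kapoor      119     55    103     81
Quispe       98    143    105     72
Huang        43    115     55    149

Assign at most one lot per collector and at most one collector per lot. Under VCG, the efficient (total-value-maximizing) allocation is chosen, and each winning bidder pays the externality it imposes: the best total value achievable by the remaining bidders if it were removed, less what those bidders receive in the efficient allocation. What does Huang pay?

Huang pays $27.

Efficient allocation: Varga→Lot C ($109), Kapoor→Lot G ($103), Quispe→Lot F ($143), Huang→Lot E ($149); total welfare W = $504.
Huang receives Lot E at value $149, so the others get W − 149 = $355.
Without Huang: best allocation of the remaining 3 bidders over all 4 lots is Varga→Lot E ($120), Kapoor→Lot C ($119), Quispe→Lot F ($143), total $382.
VCG payment = (others' best without Huang) − (others' welfare with Huang) = 382 − 355 = $27.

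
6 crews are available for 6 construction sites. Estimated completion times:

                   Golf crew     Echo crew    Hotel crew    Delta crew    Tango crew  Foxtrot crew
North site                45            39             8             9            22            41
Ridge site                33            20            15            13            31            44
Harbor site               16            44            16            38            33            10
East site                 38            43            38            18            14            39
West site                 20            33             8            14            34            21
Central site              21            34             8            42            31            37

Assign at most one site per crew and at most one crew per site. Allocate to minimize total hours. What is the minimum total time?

Minimum total: 81 hours

Optimal: Golf crew→West site (20 hours), Echo crew→Ridge site (20 hours), Hotel crew→Central site (8 hours), Delta crew→North site (9 hours), Tango crew→East site (14 hours), Foxtrot crew→Harbor site (10 hours) — total 20+20+8+9+14+10 = 81 hours.
Min-entry greedy (repeatedly take the single cheapest remaining cell) gives 99 hours, worse by 18.
Next-best assignment: Golf crew→Central site, Echo crew→Ridge site, Hotel crew→West site, Delta crew→North site, Tango crew→East site, Foxtrot crew→Harbor site = 82 hours.
Swapping Delta crew↔Hotel crew (Delta crew→Central site 42 hours, Hotel crew→North site 8 hours) adds 33.
Every other assignment is strictly worse.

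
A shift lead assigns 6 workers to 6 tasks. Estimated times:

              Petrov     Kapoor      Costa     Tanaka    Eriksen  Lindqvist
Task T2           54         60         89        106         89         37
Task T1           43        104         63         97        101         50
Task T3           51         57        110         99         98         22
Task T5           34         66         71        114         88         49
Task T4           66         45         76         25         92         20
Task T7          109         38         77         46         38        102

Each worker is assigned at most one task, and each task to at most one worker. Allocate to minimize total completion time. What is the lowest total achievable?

Minimum total: 242 min

Optimal: Petrov→Task T5 (34 min), Kapoor→Task T2 (60 min), Costa→Task T1 (63 min), Tanaka→Task T4 (25 min), Eriksen→Task T7 (38 min), Lindqvist→Task T3 (22 min) — total 34+60+63+25+38+22 = 242 min.
Row-greedy (each worker in turn takes its cheapest remaining task) gives 271 min, worse by 29.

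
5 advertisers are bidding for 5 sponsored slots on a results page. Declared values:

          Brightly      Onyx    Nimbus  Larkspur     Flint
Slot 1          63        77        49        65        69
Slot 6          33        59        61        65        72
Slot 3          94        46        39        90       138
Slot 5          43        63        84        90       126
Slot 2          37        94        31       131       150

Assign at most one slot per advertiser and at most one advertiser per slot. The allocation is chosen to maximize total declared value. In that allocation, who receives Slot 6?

This is a one-to-one assignment (maximum-weight bipartite matching).
Optimal: Brightly→Slot 3 ($94), Onyx→Slot 1 ($77), Nimbus→Slot 6 ($61), Larkspur→Slot 2 ($131), Flint→Slot 5 ($126) — total 94+77+61+131+126 = $489.
Column-greedy (each slot in turn goes to its best remaining advertiser) gives $364, worse by 125.
No other one-to-one assignment exceeds $489.
Nimbus's own top slot is Slot 5 ($84), but forcing Nimbus→Slot 5 and reassigning the rest optimally gives only $475 — worse by 14.

Nimbus receives Slot 6.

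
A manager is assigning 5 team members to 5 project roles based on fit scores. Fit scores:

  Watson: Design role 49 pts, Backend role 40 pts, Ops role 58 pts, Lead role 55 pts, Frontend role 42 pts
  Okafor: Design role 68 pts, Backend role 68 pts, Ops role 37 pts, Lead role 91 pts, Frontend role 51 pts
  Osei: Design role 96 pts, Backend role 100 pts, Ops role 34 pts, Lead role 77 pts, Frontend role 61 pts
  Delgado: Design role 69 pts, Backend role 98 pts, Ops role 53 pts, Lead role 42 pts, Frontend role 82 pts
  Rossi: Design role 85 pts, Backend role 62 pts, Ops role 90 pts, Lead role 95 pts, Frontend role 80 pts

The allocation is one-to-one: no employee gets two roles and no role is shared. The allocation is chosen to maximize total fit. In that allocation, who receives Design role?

Optimal: Watson→Ops role (58 pts), Okafor→Lead role (91 pts), Osei→Design role (96 pts), Delgado→Backend role (98 pts), Rossi→Frontend role (80 pts) — total 58+91+96+98+80 = 423 pts.
Max-entry greedy (repeatedly take the single best remaining cell) gives 403 pts, worse by 20.
Next-best assignment: Watson→Frontend role, Okafor→Lead role, Osei→Design role, Delgado→Backend role, Rossi→Ops role = 417 pts.
Every other assignment is strictly worse.
Osei's own top role is Backend role (100 pts), but forcing Osei→Backend role and reassigning the rest optimally gives only 416 pts — worse by 7.

Osei receives Design role.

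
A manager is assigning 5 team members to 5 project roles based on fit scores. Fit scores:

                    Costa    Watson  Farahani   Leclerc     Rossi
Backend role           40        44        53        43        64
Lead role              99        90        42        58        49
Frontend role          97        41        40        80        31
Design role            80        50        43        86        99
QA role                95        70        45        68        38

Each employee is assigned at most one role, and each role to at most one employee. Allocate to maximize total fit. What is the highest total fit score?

This is a one-to-one assignment (maximum-weight bipartite matching).
Optimal: Costa→QA role (95 pts), Watson→Lead role (90 pts), Farahani→Backend role (53 pts), Leclerc→Frontend role (80 pts), Rossi→Design role (99 pts) — total 95+90+53+80+99 = 417 pts.
Row-greedy (each employee in turn takes its best remaining role) gives 339 pts, worse by 78.
Every other assignment is strictly worse.

Maximum total: 417 pts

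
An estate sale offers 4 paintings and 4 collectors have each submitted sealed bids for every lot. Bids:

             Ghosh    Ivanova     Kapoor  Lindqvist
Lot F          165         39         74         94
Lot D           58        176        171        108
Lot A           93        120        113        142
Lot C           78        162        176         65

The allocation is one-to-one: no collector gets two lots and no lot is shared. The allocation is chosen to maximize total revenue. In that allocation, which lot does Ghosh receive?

Ghosh receives Lot F.

Optimal: Ghosh→Lot F ($165), Ivanova→Lot D ($176), Kapoor→Lot C ($176), Lindqvist→Lot A ($142) — total 165+176+176+142 = $659.
Next-best assignment: Ghosh→Lot F, Ivanova→Lot C, Kapoor→Lot D, Lindqvist→Lot A = $640.
Every other assignment is strictly worse.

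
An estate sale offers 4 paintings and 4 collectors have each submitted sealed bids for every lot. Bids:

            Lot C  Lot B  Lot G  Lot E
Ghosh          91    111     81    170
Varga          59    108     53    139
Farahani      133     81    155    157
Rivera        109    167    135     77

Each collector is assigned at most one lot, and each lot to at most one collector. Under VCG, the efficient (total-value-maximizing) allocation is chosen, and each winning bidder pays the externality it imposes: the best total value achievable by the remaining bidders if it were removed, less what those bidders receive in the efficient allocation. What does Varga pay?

Varga pays $79.

Efficient allocation: Ghosh→Lot C ($91), Varga→Lot E ($139), Farahani→Lot G ($155), Rivera→Lot B ($167); total welfare W = $552.
Varga receives Lot E at value $139, so the others get W − 139 = $413.
Without Varga: best allocation of the remaining 3 bidders over all 4 lots is Ghosh→Lot E ($170), Farahani→Lot G ($155), Rivera→Lot B ($167), total $492.
VCG payment = (others' best without Varga) − (others' welfare with Varga) = 492 − 413 = $79.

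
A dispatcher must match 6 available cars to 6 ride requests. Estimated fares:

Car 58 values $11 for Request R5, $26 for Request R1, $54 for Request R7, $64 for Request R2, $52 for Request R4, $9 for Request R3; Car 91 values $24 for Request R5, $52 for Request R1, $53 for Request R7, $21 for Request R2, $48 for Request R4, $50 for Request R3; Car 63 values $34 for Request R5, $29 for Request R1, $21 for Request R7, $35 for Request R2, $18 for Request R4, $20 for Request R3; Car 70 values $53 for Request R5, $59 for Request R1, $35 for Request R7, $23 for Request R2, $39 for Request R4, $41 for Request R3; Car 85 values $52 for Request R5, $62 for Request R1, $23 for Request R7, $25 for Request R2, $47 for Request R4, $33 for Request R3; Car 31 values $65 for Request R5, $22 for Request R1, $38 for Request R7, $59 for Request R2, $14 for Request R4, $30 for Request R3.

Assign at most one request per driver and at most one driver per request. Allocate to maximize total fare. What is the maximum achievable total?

Max total: $310

Optimal: Car 58→Request R7 ($54), Car 91→Request R3 ($50), Car 63→Request R2 ($35), Car 70→Request R1 ($59), Car 85→Request R4 ($47), Car 31→Request R5 ($65) — total 54+50+35+59+47+65 = $310.
Column-greedy (each request in turn goes to its best remaining driver) gives $305, worse by 5.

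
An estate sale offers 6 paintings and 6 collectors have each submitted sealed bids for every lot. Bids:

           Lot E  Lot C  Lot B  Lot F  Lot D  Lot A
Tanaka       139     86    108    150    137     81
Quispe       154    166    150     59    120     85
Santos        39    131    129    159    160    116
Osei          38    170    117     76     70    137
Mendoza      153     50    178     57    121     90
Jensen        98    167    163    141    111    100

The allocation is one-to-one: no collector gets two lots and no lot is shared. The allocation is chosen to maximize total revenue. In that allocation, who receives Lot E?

Quispe receives Lot E.

This is the linear assignment problem.
Optimal: Tanaka→Lot F ($150), Quispe→Lot E ($154), Santos→Lot D ($160), Osei→Lot A ($137), Mendoza→Lot B ($178), Jensen→Lot C ($167) — total 150+154+160+137+178+167 = $946.
Max-entry greedy (repeatedly take the single best remaining cell) gives $912, worse by 34.
Next-best assignment: Tanaka→Lot D, Quispe→Lot E, Santos→Lot F, Osei→Lot A, Mendoza→Lot B, Jensen→Lot C = $932.
Quispe's own top lot is Lot C ($166), but forcing Quispe→Lot C and reassigning the rest optimally gives only $929 — worse by 17.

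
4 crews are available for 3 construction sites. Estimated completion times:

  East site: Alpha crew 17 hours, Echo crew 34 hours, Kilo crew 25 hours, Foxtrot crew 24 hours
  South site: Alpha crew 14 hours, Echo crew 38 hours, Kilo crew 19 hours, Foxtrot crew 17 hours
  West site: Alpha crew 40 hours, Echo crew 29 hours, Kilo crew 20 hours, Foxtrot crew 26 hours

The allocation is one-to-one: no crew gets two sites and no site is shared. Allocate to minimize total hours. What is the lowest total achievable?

This is the linear assignment problem.
Optimal: Alpha crew→East site (17 hours), Foxtrot crew→South site (17 hours), Kilo crew→West site (20 hours) — total 17+17+20 = 54 hours.
Next-best assignment: Foxtrot crew→East site, Alpha crew→South site, Kilo crew→West site = 58 hours.
Every other assignment is strictly worse.

Min total: 54 hours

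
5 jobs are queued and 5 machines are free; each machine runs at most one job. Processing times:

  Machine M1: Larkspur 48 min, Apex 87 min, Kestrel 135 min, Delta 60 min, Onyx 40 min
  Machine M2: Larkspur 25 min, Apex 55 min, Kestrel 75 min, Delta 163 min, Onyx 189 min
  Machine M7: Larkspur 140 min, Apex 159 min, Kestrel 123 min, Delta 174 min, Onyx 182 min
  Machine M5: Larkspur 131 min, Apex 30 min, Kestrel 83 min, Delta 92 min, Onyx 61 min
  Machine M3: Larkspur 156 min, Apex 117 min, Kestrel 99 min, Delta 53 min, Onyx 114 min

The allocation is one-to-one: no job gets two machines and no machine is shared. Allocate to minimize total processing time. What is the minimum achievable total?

Optimal: Larkspur→Machine M2 (25 min), Apex→Machine M5 (30 min), Kestrel→Machine M7 (123 min), Delta→Machine M3 (53 min), Onyx→Machine M1 (40 min) — total 25+30+123+53+40 = 271 min.
Row-greedy (each job in turn takes its cheapest remaining machine) gives 396 min, worse by 125.
Swapping Kestrel↔Larkspur (Kestrel→Machine M2 75 min, Larkspur→Machine M7 140 min) adds 67.

Min total: 271 min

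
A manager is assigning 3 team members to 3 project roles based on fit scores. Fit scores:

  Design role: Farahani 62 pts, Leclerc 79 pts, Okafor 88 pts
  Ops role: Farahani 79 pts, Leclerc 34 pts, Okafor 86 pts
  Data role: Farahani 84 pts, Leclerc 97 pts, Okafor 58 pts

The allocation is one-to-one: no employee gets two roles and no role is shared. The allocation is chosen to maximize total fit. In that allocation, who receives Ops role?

Treat this as an assignment problem: match each employee to one role.
Optimal: Farahani→Ops role (79 pts), Leclerc→Data role (97 pts), Okafor→Design role (88 pts) — total 79+97+88 = 264 pts.
Row-greedy (each employee in turn takes its best remaining role) gives 249 pts, worse by 15.
Next-best assignment: Farahani→Data role, Leclerc→Design role, Okafor→Ops role = 249 pts.
Every other assignment is strictly worse.
Farahani's own top role is Data role (84 pts), but forcing Farahani→Data role and reassigning the rest optimally gives only 249 pts — worse by 15.

Farahani receives Ops role.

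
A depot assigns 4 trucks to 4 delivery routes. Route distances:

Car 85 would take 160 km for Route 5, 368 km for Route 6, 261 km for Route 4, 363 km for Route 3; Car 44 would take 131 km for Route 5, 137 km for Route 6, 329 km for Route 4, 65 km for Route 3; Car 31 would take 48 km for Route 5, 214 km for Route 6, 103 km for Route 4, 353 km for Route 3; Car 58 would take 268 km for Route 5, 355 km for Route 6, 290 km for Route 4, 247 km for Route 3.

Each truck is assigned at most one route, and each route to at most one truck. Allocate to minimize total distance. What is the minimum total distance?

Min total: 647 km

Optimal: Car 85→Route 5 (160 km), Car 44→Route 6 (137 km), Car 31→Route 4 (103 km), Car 58→Route 3 (247 km) — total 160+137+103+247 = 647 km.
Row-greedy (each truck in turn takes its cheapest remaining route) gives 683 km, worse by 36.
Next-best assignment: Car 85→Route 5, Car 44→Route 3, Car 31→Route 4, Car 58→Route 6 = 683 km.
Swapping Car 85↔Car 31 (Car 85→Route 4 261 km, Car 31→Route 5 48 km) adds 46.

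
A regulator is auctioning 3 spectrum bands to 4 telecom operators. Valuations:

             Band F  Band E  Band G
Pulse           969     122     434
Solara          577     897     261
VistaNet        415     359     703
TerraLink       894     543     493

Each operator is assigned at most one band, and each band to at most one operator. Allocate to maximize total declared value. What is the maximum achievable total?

Max total: $2569M

Optimal: Pulse→Band F ($969M), Solara→Band E ($897M), VistaNet→Band G ($703M) — total 969+897+703 = $2569M.
No other one-to-one assignment exceeds $2569M.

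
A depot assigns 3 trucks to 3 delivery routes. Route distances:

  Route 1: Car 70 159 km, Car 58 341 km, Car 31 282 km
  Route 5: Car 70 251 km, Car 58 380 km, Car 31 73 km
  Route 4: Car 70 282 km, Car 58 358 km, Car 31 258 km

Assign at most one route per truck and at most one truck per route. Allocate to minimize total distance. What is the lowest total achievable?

Minimum total: 590 km

Optimal: Car 70→Route 1 (159 km), Car 58→Route 4 (358 km), Car 31→Route 5 (73 km) — total 159+358+73 = 590 km.
No other one-to-one assignment undercuts 590 km.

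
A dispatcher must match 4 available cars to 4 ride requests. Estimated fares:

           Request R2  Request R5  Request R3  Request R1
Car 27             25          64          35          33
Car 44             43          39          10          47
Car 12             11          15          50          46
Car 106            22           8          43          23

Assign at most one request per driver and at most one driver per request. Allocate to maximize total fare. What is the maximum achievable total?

Maximum total: $196

Treat this as an assignment problem: match each driver to one request.
Optimal: Car 27→Request R5 ($64), Car 44→Request R2 ($43), Car 12→Request R1 ($46), Car 106→Request R3 ($43) — total 64+43+46+43 = $196.
Row-greedy (each driver in turn takes its best remaining request) gives $183, worse by 13.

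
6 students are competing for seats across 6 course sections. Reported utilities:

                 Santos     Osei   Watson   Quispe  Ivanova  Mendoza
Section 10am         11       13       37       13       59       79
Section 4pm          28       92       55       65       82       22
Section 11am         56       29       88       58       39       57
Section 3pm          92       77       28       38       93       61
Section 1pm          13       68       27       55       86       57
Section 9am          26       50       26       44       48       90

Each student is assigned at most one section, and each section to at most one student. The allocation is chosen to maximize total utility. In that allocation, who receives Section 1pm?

Ivanova receives Section 1pm.

Optimal: Santos→Section 3pm (92 points), Osei→Section 4pm (92 points), Watson→Section 11am (88 points), Quispe→Section 9am (44 points), Ivanova→Section 1pm (86 points), Mendoza→Section 10am (79 points) — total 92+92+88+44+86+79 = 481 points.
Column-greedy (each section in turn goes to its best remaining student) gives 433 points, worse by 48.
No other one-to-one assignment exceeds 481 points.
Ivanova's own top section is Section 3pm (93 points), but forcing Ivanova→Section 3pm and reassigning the rest optimally gives only 433 points — worse by 48.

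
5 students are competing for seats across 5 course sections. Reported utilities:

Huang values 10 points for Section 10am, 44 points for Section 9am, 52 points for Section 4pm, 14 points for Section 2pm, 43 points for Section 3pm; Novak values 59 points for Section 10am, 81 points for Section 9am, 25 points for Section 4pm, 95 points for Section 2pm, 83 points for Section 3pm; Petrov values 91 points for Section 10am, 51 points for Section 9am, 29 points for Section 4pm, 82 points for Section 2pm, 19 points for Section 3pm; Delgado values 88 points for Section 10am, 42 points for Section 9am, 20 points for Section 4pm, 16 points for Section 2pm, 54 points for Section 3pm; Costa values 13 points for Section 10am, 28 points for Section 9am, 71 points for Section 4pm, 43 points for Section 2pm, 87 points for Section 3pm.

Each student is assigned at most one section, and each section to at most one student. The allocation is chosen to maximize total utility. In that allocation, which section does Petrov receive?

Petrov receives Section 2pm.

This is a one-to-one assignment (maximum-weight bipartite matching).
Optimal: Huang→Section 4pm (52 points), Novak→Section 9am (81 points), Petrov→Section 2pm (82 points), Delgado→Section 10am (88 points), Costa→Section 3pm (87 points) — total 52+81+82+88+87 = 390 points.
Row-greedy (each student in turn takes its best remaining section) gives 320 points, worse by 70.
Petrov's own top section is Section 10am (91 points), but forcing Petrov→Section 10am and reassigning the rest optimally gives only 367 points — worse by 23.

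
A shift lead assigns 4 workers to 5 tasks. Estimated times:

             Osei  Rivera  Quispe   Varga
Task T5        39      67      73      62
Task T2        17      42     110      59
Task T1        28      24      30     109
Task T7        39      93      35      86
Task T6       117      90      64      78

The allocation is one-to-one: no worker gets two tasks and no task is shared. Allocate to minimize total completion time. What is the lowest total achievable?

Optimal: Osei→Task T2 (17 min), Rivera→Task T1 (24 min), Quispe→Task T7 (35 min), Varga→Task T5 (62 min) — total 17+24+35+62 = 138 min.
Column-greedy (each task in turn goes to its cheapest remaining worker) gives 197 min, worse by 59.
Swapping Quispe↔Osei (Quispe→Task T2 110 min, Osei→Task T7 39 min) adds 97.
No other one-to-one assignment undercuts 138 min.

Min total: 138 min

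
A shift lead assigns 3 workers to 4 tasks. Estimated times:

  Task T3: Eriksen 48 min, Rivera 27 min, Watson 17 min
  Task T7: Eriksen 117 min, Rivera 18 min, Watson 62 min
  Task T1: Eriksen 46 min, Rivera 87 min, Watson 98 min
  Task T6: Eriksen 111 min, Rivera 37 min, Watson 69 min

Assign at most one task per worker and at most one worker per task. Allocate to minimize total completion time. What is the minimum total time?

Treat this as an assignment problem: match each worker to one task.
Optimal: Eriksen→Task T1 (46 min), Rivera→Task T7 (18 min), Watson→Task T3 (17 min) — total 46+18+17 = 81 min.

Minimum total: 81 min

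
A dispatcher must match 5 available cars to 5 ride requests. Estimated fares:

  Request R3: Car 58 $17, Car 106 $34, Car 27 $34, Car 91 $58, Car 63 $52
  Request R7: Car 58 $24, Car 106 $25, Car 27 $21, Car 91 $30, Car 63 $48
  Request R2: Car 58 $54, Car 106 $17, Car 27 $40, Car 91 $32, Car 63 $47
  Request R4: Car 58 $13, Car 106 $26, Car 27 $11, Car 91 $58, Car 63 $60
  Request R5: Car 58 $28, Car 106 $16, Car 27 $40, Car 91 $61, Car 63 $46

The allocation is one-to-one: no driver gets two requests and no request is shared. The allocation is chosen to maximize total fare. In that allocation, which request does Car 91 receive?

Car 91 receives Request R3.

Optimal: Car 58→Request R2 ($54), Car 106→Request R7 ($25), Car 27→Request R5 ($40), Car 91→Request R3 ($58), Car 63→Request R4 ($60) — total 54+25+40+58+60 = $237.
Max-entry greedy (repeatedly take the single best remaining cell) gives $230, worse by 7.
Swapping Car 91↔Car 63 (Car 91→Request R4 $58, Car 63→Request R3 $52) loses 8.
No other one-to-one assignment exceeds $237.
Car 91's own top request is Request R5 ($61), but forcing Car 91→Request R5 and reassigning the rest optimally gives only $234 — worse by 3.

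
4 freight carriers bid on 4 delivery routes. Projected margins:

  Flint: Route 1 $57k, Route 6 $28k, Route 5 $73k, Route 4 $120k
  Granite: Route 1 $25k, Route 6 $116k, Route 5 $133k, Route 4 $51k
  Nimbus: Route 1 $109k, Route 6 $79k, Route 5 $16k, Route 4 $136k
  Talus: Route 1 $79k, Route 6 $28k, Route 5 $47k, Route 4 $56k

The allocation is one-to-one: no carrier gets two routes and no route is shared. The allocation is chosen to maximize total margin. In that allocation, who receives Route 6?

Nimbus receives Route 6.

Optimal: Flint→Route 4 ($120k), Granite→Route 5 ($133k), Nimbus→Route 6 ($79k), Talus→Route 1 ($79k) — total 120+133+79+79 = $411k.
Max-entry greedy (repeatedly take the single best remaining cell) gives $376k, worse by 35.
No other one-to-one assignment exceeds $411k.
Nimbus's own top route is Route 4 ($136k), but forcing Nimbus→Route 4 and reassigning the rest optimally gives only $404k — worse by 7.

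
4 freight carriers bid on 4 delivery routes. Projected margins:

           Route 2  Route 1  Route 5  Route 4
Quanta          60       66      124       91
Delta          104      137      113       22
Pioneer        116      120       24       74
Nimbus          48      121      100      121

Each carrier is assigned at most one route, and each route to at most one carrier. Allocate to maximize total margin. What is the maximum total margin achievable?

Max total: $498k

Optimal: Quanta→Route 5 ($124k), Delta→Route 1 ($137k), Pioneer→Route 2 ($116k), Nimbus→Route 4 ($121k) — total 124+137+116+121 = $498k.
Next-best assignment: Quanta→Route 5, Delta→Route 2, Pioneer→Route 1, Nimbus→Route 4 = $469k.
Every other assignment is strictly worse.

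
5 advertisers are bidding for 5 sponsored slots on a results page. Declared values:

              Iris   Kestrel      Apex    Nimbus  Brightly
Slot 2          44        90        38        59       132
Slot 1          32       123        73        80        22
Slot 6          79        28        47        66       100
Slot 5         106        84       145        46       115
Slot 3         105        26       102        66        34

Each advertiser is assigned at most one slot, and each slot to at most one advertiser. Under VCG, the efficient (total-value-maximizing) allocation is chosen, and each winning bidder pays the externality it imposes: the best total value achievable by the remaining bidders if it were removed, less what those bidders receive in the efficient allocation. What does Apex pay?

Apex pays $1.

Efficient allocation: Iris→Slot 3 ($105), Kestrel→Slot 1 ($123), Apex→Slot 5 ($145), Nimbus→Slot 6 ($66), Brightly→Slot 2 ($132); total welfare W = $571.
Apex receives Slot 5 at value $145, so the others get W − 145 = $426.
Without Apex: best allocation of the remaining 4 bidders over all 5 slots is Iris→Slot 5 ($106), Kestrel→Slot 1 ($123), Nimbus→Slot 6 ($66), Brightly→Slot 2 ($132), total $427.
VCG payment = (others' best without Apex) − (others' welfare with Apex) = 427 − 426 = $1.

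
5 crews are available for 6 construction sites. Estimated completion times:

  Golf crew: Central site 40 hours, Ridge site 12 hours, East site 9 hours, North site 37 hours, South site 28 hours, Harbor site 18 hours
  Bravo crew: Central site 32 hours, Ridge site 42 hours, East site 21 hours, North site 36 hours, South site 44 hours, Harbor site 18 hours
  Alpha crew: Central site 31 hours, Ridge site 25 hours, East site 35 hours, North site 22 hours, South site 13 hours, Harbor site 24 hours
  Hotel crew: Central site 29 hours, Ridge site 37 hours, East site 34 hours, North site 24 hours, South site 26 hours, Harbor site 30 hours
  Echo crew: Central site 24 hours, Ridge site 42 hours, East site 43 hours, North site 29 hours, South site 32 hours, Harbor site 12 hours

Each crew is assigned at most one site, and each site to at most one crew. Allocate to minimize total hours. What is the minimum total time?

Optimal: Golf crew→Ridge site (12 hours), Bravo crew→East site (21 hours), Alpha crew→South site (13 hours), Hotel crew→North site (24 hours), Echo crew→Harbor site (12 hours) — total 12+21+13+24+12 = 82 hours.
Min-entry greedy (repeatedly take the single cheapest remaining cell) gives 90 hours, worse by 8.
Next-best assignment: Golf crew→Ridge site, Bravo crew→East site, Alpha crew→South site, Hotel crew→Central site, Echo crew→Harbor site = 87 hours.
Swapping Golf crew↔Bravo crew (Golf crew→East site 9 hours, Bravo crew→Ridge site 42 hours) adds 18.

Minimum total: 82 hours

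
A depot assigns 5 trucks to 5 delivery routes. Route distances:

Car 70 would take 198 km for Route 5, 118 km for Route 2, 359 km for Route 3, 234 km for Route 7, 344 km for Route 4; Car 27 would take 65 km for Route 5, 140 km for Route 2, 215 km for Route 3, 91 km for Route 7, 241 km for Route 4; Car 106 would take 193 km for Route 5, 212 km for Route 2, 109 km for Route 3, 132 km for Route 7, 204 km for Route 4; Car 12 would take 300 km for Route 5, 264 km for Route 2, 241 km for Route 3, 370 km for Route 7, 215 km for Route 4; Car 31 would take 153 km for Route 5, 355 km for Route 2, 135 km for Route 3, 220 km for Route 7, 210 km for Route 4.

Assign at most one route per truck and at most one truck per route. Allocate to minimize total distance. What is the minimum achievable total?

Optimal: Car 70→Route 2 (118 km), Car 27→Route 5 (65 km), Car 106→Route 7 (132 km), Car 12→Route 4 (215 km), Car 31→Route 3 (135 km) — total 118+65+132+215+135 = 665 km.
Row-greedy (each truck in turn takes its cheapest remaining route) gives 727 km, worse by 62.

Min total: 665 km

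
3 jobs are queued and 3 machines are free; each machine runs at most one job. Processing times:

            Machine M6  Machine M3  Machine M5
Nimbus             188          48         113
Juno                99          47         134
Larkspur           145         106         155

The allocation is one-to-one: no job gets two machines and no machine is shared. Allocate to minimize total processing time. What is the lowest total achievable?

Optimal: Nimbus→Machine M3 (48 min), Juno→Machine M6 (99 min), Larkspur→Machine M5 (155 min) — total 48+99+155 = 302 min.
Min-entry greedy (repeatedly take the single cheapest remaining cell) gives 305 min, worse by 3.
Next-best assignment: Nimbus→Machine M5, Juno→Machine M3, Larkspur→Machine M6 = 305 min.
Checked against all permutations: 302 min is optimal.

Minimum total: 302 min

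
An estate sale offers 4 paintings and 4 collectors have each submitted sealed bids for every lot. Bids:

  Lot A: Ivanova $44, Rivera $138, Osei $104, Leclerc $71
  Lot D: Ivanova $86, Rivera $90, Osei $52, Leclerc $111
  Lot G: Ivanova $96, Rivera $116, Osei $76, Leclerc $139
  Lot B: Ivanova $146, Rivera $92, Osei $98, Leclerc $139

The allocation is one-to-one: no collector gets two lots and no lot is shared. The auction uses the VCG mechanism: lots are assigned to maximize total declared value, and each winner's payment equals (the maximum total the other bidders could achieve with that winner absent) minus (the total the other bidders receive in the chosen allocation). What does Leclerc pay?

Leclerc pays $26.

Efficient allocation: Ivanova→Lot B ($146), Rivera→Lot D ($90), Osei→Lot A ($104), Leclerc→Lot G ($139); total welfare W = $479.
Leclerc receives Lot G at value $139, so the others get W − 139 = $340.
Without Leclerc: best allocation of the remaining 3 bidders over all 4 lots is Ivanova→Lot B ($146), Rivera→Lot G ($116), Osei→Lot A ($104), total $366.
VCG payment = (others' best without Leclerc) − (others' welfare with Leclerc) = 366 − 340 = $26.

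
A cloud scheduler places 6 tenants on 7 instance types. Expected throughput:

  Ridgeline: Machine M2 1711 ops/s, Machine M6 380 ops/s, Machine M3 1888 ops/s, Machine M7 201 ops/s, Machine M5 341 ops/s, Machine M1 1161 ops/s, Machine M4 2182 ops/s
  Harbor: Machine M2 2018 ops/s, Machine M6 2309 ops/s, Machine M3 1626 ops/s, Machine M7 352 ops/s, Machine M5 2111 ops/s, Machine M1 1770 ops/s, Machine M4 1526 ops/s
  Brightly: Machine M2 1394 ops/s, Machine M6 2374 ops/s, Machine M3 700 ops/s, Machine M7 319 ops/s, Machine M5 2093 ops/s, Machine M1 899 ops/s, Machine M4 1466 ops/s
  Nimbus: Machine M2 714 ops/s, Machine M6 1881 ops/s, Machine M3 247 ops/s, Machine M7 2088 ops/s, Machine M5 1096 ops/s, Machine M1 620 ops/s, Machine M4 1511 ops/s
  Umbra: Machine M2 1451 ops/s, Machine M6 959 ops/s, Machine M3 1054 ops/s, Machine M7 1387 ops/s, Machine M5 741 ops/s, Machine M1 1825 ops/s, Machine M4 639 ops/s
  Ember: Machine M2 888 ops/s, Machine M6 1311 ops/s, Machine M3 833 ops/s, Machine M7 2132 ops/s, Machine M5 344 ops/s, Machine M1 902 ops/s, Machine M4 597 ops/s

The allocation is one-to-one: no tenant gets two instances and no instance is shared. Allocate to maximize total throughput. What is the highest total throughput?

Optimal: Ridgeline→Machine M4 (2182 ops/s), Harbor→Machine M2 (2018 ops/s), Brightly→Machine M5 (2093 ops/s), Nimbus→Machine M6 (1881 ops/s), Umbra→Machine M1 (1825 ops/s), Ember→Machine M7 (2132 ops/s) — total 2182+2018+2093+1881+1825+2132 = 12131 ops/s.
Max-entry greedy (repeatedly take the single best remaining cell) gives 11338 ops/s, worse by 793.
Next-best assignment: Ridgeline→Machine M3, Harbor→Machine M5, Brightly→Machine M6, Nimbus→Machine M4, Umbra→Machine M1, Ember→Machine M7 = 11841 ops/s.
Swapping Harbor↔Umbra (Harbor→Machine M1 1770 ops/s, Umbra→Machine M2 1451 ops/s) loses 622.
No other one-to-one assignment exceeds 12131 ops/s.

Max total: 12131 ops/s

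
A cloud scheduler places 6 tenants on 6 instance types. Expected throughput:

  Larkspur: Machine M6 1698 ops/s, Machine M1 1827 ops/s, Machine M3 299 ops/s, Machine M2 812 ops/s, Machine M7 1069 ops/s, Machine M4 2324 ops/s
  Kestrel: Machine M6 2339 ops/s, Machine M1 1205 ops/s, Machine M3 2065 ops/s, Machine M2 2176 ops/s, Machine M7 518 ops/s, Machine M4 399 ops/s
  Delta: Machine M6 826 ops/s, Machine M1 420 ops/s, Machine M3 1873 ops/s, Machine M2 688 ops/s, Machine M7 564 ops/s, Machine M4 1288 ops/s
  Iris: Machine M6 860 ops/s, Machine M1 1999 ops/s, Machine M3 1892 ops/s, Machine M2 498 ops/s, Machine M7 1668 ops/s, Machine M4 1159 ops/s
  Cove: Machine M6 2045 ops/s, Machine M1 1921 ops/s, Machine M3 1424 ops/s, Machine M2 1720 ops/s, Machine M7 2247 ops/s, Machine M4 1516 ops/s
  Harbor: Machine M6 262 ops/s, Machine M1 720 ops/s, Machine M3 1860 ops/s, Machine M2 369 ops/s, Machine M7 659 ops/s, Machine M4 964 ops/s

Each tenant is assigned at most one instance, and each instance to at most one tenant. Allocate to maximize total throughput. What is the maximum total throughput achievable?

Optimal: Larkspur→Machine M4 (2324 ops/s), Kestrel→Machine M6 (2339 ops/s), Delta→Machine M2 (688 ops/s), Iris→Machine M1 (1999 ops/s), Cove→Machine M7 (2247 ops/s), Harbor→Machine M3 (1860 ops/s) — total 2324+2339+688+1999+2247+1860 = 11457 ops/s.
Column-greedy (each instance in turn goes to its best remaining tenant) gives 9964 ops/s, worse by 1493.

Maximum total: 11457 ops/s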